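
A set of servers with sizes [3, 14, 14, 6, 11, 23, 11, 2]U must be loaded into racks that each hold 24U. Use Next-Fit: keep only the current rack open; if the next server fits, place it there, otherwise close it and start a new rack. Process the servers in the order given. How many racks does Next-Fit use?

5 racks

rack 1: place 3U, 21U left
rack 1: place 14U, 7U left
rack 2: place 14U, 10U left
rack 2: place 6U, 4U left
rack 3: place 11U, 13U left
rack 4: place 23U, 1U left
rack 5: place 11U, 13U left
rack 5: place 2U, 11U left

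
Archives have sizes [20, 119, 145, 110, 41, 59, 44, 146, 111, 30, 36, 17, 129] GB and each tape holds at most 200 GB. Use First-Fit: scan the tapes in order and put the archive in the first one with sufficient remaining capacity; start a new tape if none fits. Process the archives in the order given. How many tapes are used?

6

tape 1: place 20 GB, 180 GB left
tape 1: place 119 GB, 61 GB left
tape 2: place 145 GB, 55 GB left
tape 3: place 110 GB, 90 GB left
tape 1: place 41 GB, 20 GB left
tape 3: place 59 GB, 31 GB left
tape 2: place 44 GB, 11 GB left
tape 4: place 146 GB, 54 GB left
tape 5: place 111 GB, 89 GB left
tape 3: place 30 GB, 1 GB left
tape 4: place 36 GB, 18 GB left
tape 1: place 17 GB, 3 GB left
tape 6: place 129 GB, 71 GB left
Final tapes: [20,119,41,17] [145,44] [110,59,30] [146,36] [111] [129].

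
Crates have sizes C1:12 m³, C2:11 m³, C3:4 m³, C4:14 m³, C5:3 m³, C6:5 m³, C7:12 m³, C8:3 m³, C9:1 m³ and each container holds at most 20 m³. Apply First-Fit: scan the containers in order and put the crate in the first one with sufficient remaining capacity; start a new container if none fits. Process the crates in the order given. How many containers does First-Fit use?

Put C1 (12 m³) in container 1; 8 m³ remain.
Put C2 (11 m³) in container 2; 9 m³ remain.
Put C3 (4 m³) in container 1; 4 m³ remain.
Put C4 (14 m³) in container 3; 6 m³ remain.
Put C5 (3 m³) in container 1; 1 m³ remain.
Put C6 (5 m³) in container 2; 4 m³ remain.
Put C7 (12 m³) in container 4; 8 m³ remain.
Put C8 (3 m³) in container 2; 1 m³ remain.
Put C9 (1 m³) in container 1; 0 m³ remain.

4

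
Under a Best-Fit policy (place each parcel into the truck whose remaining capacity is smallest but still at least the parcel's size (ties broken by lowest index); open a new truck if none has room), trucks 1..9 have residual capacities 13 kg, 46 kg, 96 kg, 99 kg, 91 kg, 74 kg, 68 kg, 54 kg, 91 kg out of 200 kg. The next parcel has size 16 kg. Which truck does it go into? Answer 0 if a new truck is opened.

2

Trucks with room: truck 2 (46 kg), truck 3 (96 kg), truck 4 (99 kg), truck 5 (91 kg), truck 6 (74 kg), truck 7 (68 kg), truck 8 (54 kg), truck 9 (91 kg).
Tightest fit is truck 2 with 46 kg free.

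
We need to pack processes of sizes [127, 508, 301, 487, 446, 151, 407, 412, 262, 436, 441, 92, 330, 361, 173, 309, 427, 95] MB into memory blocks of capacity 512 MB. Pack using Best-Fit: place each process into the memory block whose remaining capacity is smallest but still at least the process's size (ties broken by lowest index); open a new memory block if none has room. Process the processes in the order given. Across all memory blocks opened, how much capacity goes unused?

Put 127 MB in memory block 1; 385 MB remain.
Put 508 MB in memory block 2; 4 MB remain.
Put 301 MB in memory block 1; 84 MB remain.
Put 487 MB in memory block 3; 25 MB remain.
Put 446 MB in memory block 4; 66 MB remain.
Put 151 MB in memory block 5; 361 MB remain.
Put 407 MB in memory block 6; 105 MB remain.
Put 412 MB in memory block 7; 100 MB remain.
Put 262 MB in memory block 5; 99 MB remain.
Put 436 MB in memory block 8; 76 MB remain.
Put 441 MB in memory block 9; 71 MB remain.
Put 92 MB in memory block 5; 7 MB remain.
Put 330 MB in memory block 10; 182 MB remain.
Put 361 MB in memory block 11; 151 MB remain.
Put 173 MB in memory block 10; 9 MB remain.
Put 309 MB in memory block 12; 203 MB remain.
Put 427 MB in memory block 13; 85 MB remain.
Put 95 MB in memory block 7; 5 MB remain.
13 memory blocks × 512 MB = 6656 MB; used 5765 MB; unused 891 MB.

891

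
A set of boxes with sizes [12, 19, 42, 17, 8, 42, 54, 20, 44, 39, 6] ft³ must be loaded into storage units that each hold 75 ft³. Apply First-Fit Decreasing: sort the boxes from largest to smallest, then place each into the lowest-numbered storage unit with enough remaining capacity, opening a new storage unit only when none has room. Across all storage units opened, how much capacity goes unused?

72

Sorted descending: 54, 44, 42, 42, 39, 20, 19, 17, 12, 8, 6.
storage unit 1: place 54 ft³, 21 ft³ left
storage unit 2: place 44 ft³, 31 ft³ left
storage unit 3: place 42 ft³, 33 ft³ left
storage unit 4: place 42 ft³, 33 ft³ left
storage unit 5: place 39 ft³, 36 ft³ left
storage unit 1: place 20 ft³, 1 ft³ left
storage unit 2: place 19 ft³, 12 ft³ left
storage unit 3: place 17 ft³, 16 ft³ left
storage unit 2: place 12 ft³, 0 ft³ left
storage unit 3: place 8 ft³, 8 ft³ left
storage unit 3: place 6 ft³, 2 ft³ left
5 storage units × 75 ft³ = 375 ft³; used 303 ft³; unused 72 ft³.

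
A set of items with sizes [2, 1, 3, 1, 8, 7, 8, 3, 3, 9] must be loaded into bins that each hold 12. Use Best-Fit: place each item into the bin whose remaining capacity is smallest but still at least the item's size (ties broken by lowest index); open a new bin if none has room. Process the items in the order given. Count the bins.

2 → bin 1 (remaining 10)
1 → bin 1 (remaining 9)
3 → bin 1 (remaining 6)
1 → bin 1 (remaining 5)
8 → bin 2 (remaining 4)
7 → bin 3 (remaining 5)
8 → bin 4 (remaining 4)
3 → bin 2 (remaining 1)
3 → bin 4 (remaining 1)
9 → bin 5 (remaining 3)

5 bins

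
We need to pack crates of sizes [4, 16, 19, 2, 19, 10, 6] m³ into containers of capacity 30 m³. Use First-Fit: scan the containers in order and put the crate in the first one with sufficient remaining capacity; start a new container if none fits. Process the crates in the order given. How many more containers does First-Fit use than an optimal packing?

First-Fit: [4,16,2,6] [19,10] [19] → 3 containers.
Total size 76 m³; any packing needs at least ⌈76/30⌉ = 3 containers.
So 3 is already optimal.

0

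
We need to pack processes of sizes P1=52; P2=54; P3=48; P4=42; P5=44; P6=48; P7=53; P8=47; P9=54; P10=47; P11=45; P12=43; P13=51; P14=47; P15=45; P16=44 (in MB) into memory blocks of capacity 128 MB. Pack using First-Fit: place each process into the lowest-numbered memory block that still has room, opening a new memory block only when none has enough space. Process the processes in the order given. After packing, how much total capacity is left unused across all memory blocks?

Put P1 (52 MB) in memory block 1; 76 MB remain.
Put P2 (54 MB) in memory block 1; 22 MB remain.
Put P3 (48 MB) in memory block 2; 80 MB remain.
Put P4 (42 MB) in memory block 2; 38 MB remain.
Put P5 (44 MB) in memory block 3; 84 MB remain.
Put P6 (48 MB) in memory block 3; 36 MB remain.
Put P7 (53 MB) in memory block 4; 75 MB remain.
Put P8 (47 MB) in memory block 4; 28 MB remain.
Put P9 (54 MB) in memory block 5; 74 MB remain.
Put P10 (47 MB) in memory block 5; 27 MB remain.
Put P11 (45 MB) in memory block 6; 83 MB remain.
Put P12 (43 MB) in memory block 6; 40 MB remain.
Put P13 (51 MB) in memory block 7; 77 MB remain.
Put P14 (47 MB) in memory block 7; 30 MB remain.
Put P15 (45 MB) in memory block 8; 83 MB remain.
Put P16 (44 MB) in memory block 8; 39 MB remain.
8 memory blocks × 128 MB = 1024 MB; used 764 MB; unused 260 MB.

260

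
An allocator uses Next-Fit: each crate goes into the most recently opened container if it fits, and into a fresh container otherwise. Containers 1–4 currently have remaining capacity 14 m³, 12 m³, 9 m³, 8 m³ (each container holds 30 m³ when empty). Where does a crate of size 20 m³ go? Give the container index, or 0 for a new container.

0

Next-Fit only looks at container 4, which has 8 m³ free.
20 m³ does not fit, so a new container is opened.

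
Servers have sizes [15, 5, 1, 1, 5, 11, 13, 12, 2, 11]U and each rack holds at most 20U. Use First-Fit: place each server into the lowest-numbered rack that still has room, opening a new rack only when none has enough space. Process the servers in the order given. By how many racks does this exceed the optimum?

0

First-Fit: [15,5] [1,1,5,11,2] [13] [12] [11] → 5 racks.
5 servers exceed 10U (half the capacity), and no two of those can share a rack, so at least 5 racks are needed.
So 5 is already optimal.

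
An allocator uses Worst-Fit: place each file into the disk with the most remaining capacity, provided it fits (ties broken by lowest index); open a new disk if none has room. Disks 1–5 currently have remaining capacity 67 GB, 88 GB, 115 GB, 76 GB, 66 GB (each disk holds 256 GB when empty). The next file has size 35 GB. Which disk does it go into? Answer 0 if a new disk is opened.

3

Disks with room: disk 1 (67 GB), disk 2 (88 GB), disk 3 (115 GB), disk 4 (76 GB), disk 5 (66 GB).
Most room is disk 3 with 115 GB free.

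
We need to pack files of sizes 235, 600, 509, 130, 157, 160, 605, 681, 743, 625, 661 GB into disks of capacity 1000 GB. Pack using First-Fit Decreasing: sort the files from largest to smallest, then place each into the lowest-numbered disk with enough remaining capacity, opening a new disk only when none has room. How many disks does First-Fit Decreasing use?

Sorted descending: 743, 681, 661, 625, 605, 600, 509, 235, 160, 157, 130.
disk 1: place 743 GB, 257 GB left
disk 2: place 681 GB, 319 GB left
disk 3: place 661 GB, 339 GB left
disk 4: place 625 GB, 375 GB left
disk 5: place 605 GB, 395 GB left
disk 6: place 600 GB, 400 GB left
disk 7: place 509 GB, 491 GB left
disk 1: place 235 GB, 22 GB left
disk 2: place 160 GB, 159 GB left
disk 2: place 157 GB, 2 GB left
disk 3: place 130 GB, 209 GB left

7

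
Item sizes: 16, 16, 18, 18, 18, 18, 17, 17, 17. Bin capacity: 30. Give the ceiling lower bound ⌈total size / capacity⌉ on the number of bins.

Total size = 16 + 16 + 18 + 18 + 18 + 18 + 17 + 17 + 17 = 155.
⌈155 / 30⌉ = 6.

6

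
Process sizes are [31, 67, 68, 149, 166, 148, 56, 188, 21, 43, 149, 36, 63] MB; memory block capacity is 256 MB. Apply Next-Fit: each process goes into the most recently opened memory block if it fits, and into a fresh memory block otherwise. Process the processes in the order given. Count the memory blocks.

6 memory blocks

memory block 1: place 31 MB, 225 MB left
memory block 1: place 67 MB, 158 MB left
memory block 1: place 68 MB, 90 MB left
memory block 2: place 149 MB, 107 MB left
memory block 3: place 166 MB, 90 MB left
memory block 4: place 148 MB, 108 MB left
memory block 4: place 56 MB, 52 MB left
memory block 5: place 188 MB, 68 MB left
memory block 5: place 21 MB, 47 MB left
memory block 5: place 43 MB, 4 MB left
memory block 6: place 149 MB, 107 MB left
memory block 6: place 36 MB, 71 MB left
memory block 6: place 63 MB, 8 MB left
Final memory blocks: [31,67,68] [149] [166] [148,56] [188,21,43] [149,36,63].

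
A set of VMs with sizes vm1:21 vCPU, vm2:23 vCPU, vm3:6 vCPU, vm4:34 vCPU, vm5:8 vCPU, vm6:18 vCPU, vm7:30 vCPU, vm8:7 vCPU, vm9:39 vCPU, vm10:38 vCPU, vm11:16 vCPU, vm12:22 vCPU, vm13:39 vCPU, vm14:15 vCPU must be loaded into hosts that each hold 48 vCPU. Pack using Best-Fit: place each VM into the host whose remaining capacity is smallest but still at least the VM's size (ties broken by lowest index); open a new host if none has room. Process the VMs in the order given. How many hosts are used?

8 hosts

vm1 (21 vCPU) → host 1 (remaining 27 vCPU)
vm2 (23 vCPU) → host 1 (remaining 4 vCPU)
vm3 (6 vCPU) → host 2 (remaining 42 vCPU)
vm4 (34 vCPU) → host 2 (remaining 8 vCPU)
vm5 (8 vCPU) → host 2 (remaining 0 vCPU)
vm6 (18 vCPU) → host 3 (remaining 30 vCPU)
vm7 (30 vCPU) → host 3 (remaining 0 vCPU)
vm8 (7 vCPU) → host 4 (remaining 41 vCPU)
vm9 (39 vCPU) → host 4 (remaining 2 vCPU)
vm10 (38 vCPU) → host 5 (remaining 10 vCPU)
vm11 (16 vCPU) → host 6 (remaining 32 vCPU)
vm12 (22 vCPU) → host 6 (remaining 10 vCPU)
vm13 (39 vCPU) → host 7 (remaining 9 vCPU)
vm14 (15 vCPU) → host 8 (remaining 33 vCPU)
Final hosts: [21,23] [6,34,8] [18,30] [7,39] [38] [16,22] [39] [15].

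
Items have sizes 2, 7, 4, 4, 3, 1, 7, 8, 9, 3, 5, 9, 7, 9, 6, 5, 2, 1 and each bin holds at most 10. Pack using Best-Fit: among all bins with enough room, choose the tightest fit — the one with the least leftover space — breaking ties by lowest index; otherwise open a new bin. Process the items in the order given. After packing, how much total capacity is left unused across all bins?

Put 2 in bin 1; 8 remain.
Put 7 in bin 1; 1 remain.
Put 4 in bin 2; 6 remain.
Put 4 in bin 2; 2 remain.
Put 3 in bin 3; 7 remain.
Put 1 in bin 1; 0 remain.
Put 7 in bin 3; 0 remain.
Put 8 in bin 4; 2 remain.
Put 9 in bin 5; 1 remain.
Put 3 in bin 6; 7 remain.
Put 5 in bin 6; 2 remain.
Put 9 in bin 7; 1 remain.
Put 7 in bin 8; 3 remain.
Put 9 in bin 9; 1 remain.
Put 6 in bin 10; 4 remain.
Put 5 in bin 11; 5 remain.
Put 2 in bin 2; 0 remain.
Put 1 in bin 5; 0 remain.
11 bins × 10 = 110; used 92; unused 18.

18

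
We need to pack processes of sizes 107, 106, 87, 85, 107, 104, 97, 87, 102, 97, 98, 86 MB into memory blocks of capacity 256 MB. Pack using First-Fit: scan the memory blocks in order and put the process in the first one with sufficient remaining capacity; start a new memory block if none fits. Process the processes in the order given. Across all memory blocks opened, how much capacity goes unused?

373

memory block 1: place 107 MB, 149 MB left
memory block 1: place 106 MB, 43 MB left
memory block 2: place 87 MB, 169 MB left
memory block 2: place 85 MB, 84 MB left
memory block 3: place 107 MB, 149 MB left
memory block 3: place 104 MB, 45 MB left
memory block 4: place 97 MB, 159 MB left
memory block 4: place 87 MB, 72 MB left
memory block 5: place 102 MB, 154 MB left
memory block 5: place 97 MB, 57 MB left
memory block 6: place 98 MB, 158 MB left
memory block 6: place 86 MB, 72 MB left
6 memory blocks × 256 MB = 1536 MB; used 1163 MB; unused 373 MB.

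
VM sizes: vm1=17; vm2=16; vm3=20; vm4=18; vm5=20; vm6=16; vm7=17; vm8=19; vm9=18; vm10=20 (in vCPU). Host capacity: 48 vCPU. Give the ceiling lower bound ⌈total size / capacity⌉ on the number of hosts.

4 hosts

Total size = 17 + 16 + 20 + 18 + 20 + 16 + 17 + 19 + 18 + 20 = 181 vCPU.
⌈181 / 48⌉ = 4.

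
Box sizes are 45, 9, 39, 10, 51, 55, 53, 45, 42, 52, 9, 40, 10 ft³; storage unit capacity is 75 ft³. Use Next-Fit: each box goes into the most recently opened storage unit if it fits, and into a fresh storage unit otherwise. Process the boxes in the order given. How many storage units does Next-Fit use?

Put 45 ft³ in storage unit 1; 30 ft³ remain.
Put 9 ft³ in storage unit 1; 21 ft³ remain.
Put 39 ft³ in storage unit 2; 36 ft³ remain.
Put 10 ft³ in storage unit 2; 26 ft³ remain.
Put 51 ft³ in storage unit 3; 24 ft³ remain.
Put 55 ft³ in storage unit 4; 20 ft³ remain.
Put 53 ft³ in storage unit 5; 22 ft³ remain.
Put 45 ft³ in storage unit 6; 30 ft³ remain.
Put 42 ft³ in storage unit 7; 33 ft³ remain.
Put 52 ft³ in storage unit 8; 23 ft³ remain.
Put 9 ft³ in storage unit 8; 14 ft³ remain.
Put 40 ft³ in storage unit 9; 35 ft³ remain.
Put 10 ft³ in storage unit 9; 25 ft³ remain.

9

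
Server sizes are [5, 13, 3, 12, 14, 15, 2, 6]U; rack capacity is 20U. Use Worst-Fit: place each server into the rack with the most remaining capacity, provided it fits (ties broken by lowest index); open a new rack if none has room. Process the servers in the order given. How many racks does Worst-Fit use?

5

5U → rack 1 (remaining 15U)
13U → rack 1 (remaining 2U)
3U → rack 2 (remaining 17U)
12U → rack 2 (remaining 5U)
14U → rack 3 (remaining 6U)
15U → rack 4 (remaining 5U)
2U → rack 3 (remaining 4U)
6U → rack 5 (remaining 14U)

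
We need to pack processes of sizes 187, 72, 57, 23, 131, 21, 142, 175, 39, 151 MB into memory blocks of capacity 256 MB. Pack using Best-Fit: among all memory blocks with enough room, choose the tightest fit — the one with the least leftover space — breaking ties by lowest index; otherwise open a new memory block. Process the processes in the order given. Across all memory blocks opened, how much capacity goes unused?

282

187 MB → memory block 1 (remaining 69 MB)
72 MB → memory block 2 (remaining 184 MB)
57 MB → memory block 1 (remaining 12 MB)
23 MB → memory block 2 (remaining 161 MB)
131 MB → memory block 2 (remaining 30 MB)
21 MB → memory block 2 (remaining 9 MB)
142 MB → memory block 3 (remaining 114 MB)
175 MB → memory block 4 (remaining 81 MB)
39 MB → memory block 4 (remaining 42 MB)
151 MB → memory block 5 (remaining 105 MB)
5 memory blocks × 256 MB = 1280 MB; used 998 MB; unused 282 MB.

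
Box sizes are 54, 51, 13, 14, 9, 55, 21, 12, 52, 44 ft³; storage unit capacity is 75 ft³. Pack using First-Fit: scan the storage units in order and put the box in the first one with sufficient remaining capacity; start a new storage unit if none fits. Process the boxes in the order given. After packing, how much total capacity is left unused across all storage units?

storage unit 1: place 54 ft³, 21 ft³ left
storage unit 2: place 51 ft³, 24 ft³ left
storage unit 1: place 13 ft³, 8 ft³ left
storage unit 2: place 14 ft³, 10 ft³ left
storage unit 2: place 9 ft³, 1 ft³ left
storage unit 3: place 55 ft³, 20 ft³ left
storage unit 4: place 21 ft³, 54 ft³ left
storage unit 3: place 12 ft³, 8 ft³ left
storage unit 4: place 52 ft³, 2 ft³ left
storage unit 5: place 44 ft³, 31 ft³ left
5 storage units × 75 ft³ = 375 ft³; used 325 ft³; unused 50 ft³.

50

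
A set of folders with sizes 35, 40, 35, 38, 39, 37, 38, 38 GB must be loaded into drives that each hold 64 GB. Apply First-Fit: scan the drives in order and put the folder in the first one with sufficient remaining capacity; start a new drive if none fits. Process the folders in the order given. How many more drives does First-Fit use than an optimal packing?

0

First-Fit: [35] [40] [35] [38] [39] [37] [38] [38] → 8 drives.
8 folders exceed 32 GB (half the capacity), and no two of those can share a drive, so at least 8 drives are needed.
So 8 is already optimal.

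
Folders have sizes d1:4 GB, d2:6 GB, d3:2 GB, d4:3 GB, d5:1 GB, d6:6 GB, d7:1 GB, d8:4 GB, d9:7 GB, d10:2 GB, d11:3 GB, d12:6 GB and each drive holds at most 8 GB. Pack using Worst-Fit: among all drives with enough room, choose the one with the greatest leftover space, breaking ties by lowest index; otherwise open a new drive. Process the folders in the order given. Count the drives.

Put d1 (4 GB) in drive 1; 4 GB remain.
Put d2 (6 GB) in drive 2; 2 GB remain.
Put d3 (2 GB) in drive 1; 2 GB remain.
Put d4 (3 GB) in drive 3; 5 GB remain.
Put d5 (1 GB) in drive 3; 4 GB remain.
Put d6 (6 GB) in drive 4; 2 GB remain.
Put d7 (1 GB) in drive 3; 3 GB remain.
Put d8 (4 GB) in drive 5; 4 GB remain.
Put d9 (7 GB) in drive 6; 1 GB remain.
Put d10 (2 GB) in drive 5; 2 GB remain.
Put d11 (3 GB) in drive 3; 0 GB remain.
Put d12 (6 GB) in drive 7; 2 GB remain.

7 drives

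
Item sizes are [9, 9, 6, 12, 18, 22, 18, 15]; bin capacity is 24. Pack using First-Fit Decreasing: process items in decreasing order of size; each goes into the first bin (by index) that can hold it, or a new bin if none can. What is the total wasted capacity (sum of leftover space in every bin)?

11

Sorted descending: 22, 18, 18, 15, 12, 9, 9, 6.
Put 22 in bin 1; 2 remain.
Put 18 in bin 2; 6 remain.
Put 18 in bin 3; 6 remain.
Put 15 in bin 4; 9 remain.
Put 12 in bin 5; 12 remain.
Put 9 in bin 4; 0 remain.
Put 9 in bin 5; 3 remain.
Put 6 in bin 2; 0 remain.
5 bins × 24 = 120; used 109; unused 11.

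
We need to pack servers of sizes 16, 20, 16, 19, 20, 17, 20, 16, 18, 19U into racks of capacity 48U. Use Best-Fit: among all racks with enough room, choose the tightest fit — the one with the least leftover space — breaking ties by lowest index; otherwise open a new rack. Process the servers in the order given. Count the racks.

16U → rack 1 (remaining 32U)
20U → rack 1 (remaining 12U)
16U → rack 2 (remaining 32U)
19U → rack 2 (remaining 13U)
20U → rack 3 (remaining 28U)
17U → rack 3 (remaining 11U)
20U → rack 4 (remaining 28U)
16U → rack 4 (remaining 12U)
18U → rack 5 (remaining 30U)
19U → rack 5 (remaining 11U)

5 racks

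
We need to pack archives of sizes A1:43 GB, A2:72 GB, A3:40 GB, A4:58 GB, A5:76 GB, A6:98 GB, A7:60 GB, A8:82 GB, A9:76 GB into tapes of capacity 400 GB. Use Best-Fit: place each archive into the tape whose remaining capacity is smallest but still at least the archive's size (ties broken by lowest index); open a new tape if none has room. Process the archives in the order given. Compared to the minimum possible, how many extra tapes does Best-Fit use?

Best-Fit: [43,72,40,58,76,98] [60,82,76] → 2 tapes.
Total size 605 GB; any packing needs at least ⌈605/400⌉ = 2 tapes.
So 2 is already optimal.

0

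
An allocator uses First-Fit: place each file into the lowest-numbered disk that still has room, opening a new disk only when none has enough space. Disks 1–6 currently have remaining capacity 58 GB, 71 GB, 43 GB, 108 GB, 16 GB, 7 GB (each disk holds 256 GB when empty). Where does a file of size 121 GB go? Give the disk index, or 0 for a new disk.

0

No disk has ≥ 121 GB free, so a new disk is opened.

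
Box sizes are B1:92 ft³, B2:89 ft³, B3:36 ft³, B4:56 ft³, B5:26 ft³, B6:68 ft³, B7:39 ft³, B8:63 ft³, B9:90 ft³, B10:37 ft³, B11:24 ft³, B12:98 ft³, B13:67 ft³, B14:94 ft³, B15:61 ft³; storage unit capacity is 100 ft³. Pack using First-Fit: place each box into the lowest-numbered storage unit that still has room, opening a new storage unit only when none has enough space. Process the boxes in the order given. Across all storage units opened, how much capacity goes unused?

Put B1 (92 ft³) in storage unit 1; 8 ft³ remain.
Put B2 (89 ft³) in storage unit 2; 11 ft³ remain.
Put B3 (36 ft³) in storage unit 3; 64 ft³ remain.
Put B4 (56 ft³) in storage unit 3; 8 ft³ remain.
Put B5 (26 ft³) in storage unit 4; 74 ft³ remain.
Put B6 (68 ft³) in storage unit 4; 6 ft³ remain.
Put B7 (39 ft³) in storage unit 5; 61 ft³ remain.
Put B8 (63 ft³) in storage unit 6; 37 ft³ remain.
Put B9 (90 ft³) in storage unit 7; 10 ft³ remain.
Put B10 (37 ft³) in storage unit 5; 24 ft³ remain.
Put B11 (24 ft³) in storage unit 5; 0 ft³ remain.
Put B12 (98 ft³) in storage unit 8; 2 ft³ remain.
Put B13 (67 ft³) in storage unit 9; 33 ft³ remain.
Put B14 (94 ft³) in storage unit 10; 6 ft³ remain.
Put B15 (61 ft³) in storage unit 11; 39 ft³ remain.
11 storage units × 100 ft³ = 1100 ft³; used 940 ft³; unused 160 ft³.

160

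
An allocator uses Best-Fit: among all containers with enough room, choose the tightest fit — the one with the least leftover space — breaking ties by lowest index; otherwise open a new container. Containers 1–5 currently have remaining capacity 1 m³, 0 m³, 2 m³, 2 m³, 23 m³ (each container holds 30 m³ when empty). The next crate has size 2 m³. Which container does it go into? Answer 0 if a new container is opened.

3

Containers with room: container 3 (2 m³), container 4 (2 m³), container 5 (23 m³).
Tightest fit is container 3 with 2 m³ free.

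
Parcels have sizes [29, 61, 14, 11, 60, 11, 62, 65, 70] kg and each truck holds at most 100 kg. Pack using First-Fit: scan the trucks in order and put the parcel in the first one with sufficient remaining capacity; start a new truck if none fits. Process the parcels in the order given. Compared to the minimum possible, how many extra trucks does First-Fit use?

First-Fit: [29,61] [14,11,60,11] [62] [65] [70] → 5 trucks.
5 parcels exceed 50 kg (half the capacity), and no two of those can share a truck, so at least 5 trucks are needed.
So 5 is already optimal.

0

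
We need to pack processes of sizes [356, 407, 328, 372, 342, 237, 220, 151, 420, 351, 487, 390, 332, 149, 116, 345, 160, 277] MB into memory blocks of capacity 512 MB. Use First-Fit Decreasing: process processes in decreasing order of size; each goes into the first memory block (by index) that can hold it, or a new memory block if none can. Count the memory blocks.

13

Sorted descending: 487, 420, 407, 390, 372, 356, 351, 345, 342, 332, 328, 277, 237, 220, 160, 151, 149, 116.
memory block 1: place 487 MB, 25 MB left
memory block 2: place 420 MB, 92 MB left
memory block 3: place 407 MB, 105 MB left
memory block 4: place 390 MB, 122 MB left
memory block 5: place 372 MB, 140 MB left
memory block 6: place 356 MB, 156 MB left
memory block 7: place 351 MB, 161 MB left
memory block 8: place 345 MB, 167 MB left
memory block 9: place 342 MB, 170 MB left
memory block 10: place 332 MB, 180 MB left
memory block 11: place 328 MB, 184 MB left
memory block 12: place 277 MB, 235 MB left
memory block 13: place 237 MB, 275 MB left
memory block 12: place 220 MB, 15 MB left
memory block 7: place 160 MB, 1 MB left
memory block 6: place 151 MB, 5 MB left
memory block 8: place 149 MB, 18 MB left
memory block 4: place 116 MB, 6 MB left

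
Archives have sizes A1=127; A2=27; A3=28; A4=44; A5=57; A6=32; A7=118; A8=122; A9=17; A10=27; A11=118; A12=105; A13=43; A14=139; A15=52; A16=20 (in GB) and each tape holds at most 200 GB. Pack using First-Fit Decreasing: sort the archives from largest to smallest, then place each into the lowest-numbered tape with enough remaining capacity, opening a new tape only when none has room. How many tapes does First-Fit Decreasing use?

6 tapes

Sorted descending: 139, 127, 122, 118, 118, 105, 57, 52, 44, 43, 32, 28, 27, 27, 20, 17.
tape 1: place 139 GB, 61 GB left
tape 2: place 127 GB, 73 GB left
tape 3: place 122 GB, 78 GB left
tape 4: place 118 GB, 82 GB left
tape 5: place 118 GB, 82 GB left
tape 6: place 105 GB, 95 GB left
tape 1: place 57 GB, 4 GB left
tape 2: place 52 GB, 21 GB left
tape 3: place 44 GB, 34 GB left
tape 4: place 43 GB, 39 GB left
tape 3: place 32 GB, 2 GB left
tape 4: place 28 GB, 11 GB left
tape 5: place 27 GB, 55 GB left
tape 5: place 27 GB, 28 GB left
tape 2: place 20 GB, 1 GB left
tape 5: place 17 GB, 11 GB left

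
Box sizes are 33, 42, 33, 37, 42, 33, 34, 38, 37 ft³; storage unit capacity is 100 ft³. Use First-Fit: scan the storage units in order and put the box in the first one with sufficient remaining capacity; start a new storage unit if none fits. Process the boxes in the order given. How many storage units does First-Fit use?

5

storage unit 1: place 33 ft³, 67 ft³ left
storage unit 1: place 42 ft³, 25 ft³ left
storage unit 2: place 33 ft³, 67 ft³ left
storage unit 2: place 37 ft³, 30 ft³ left
storage unit 3: place 42 ft³, 58 ft³ left
storage unit 3: place 33 ft³, 25 ft³ left
storage unit 4: place 34 ft³, 66 ft³ left
storage unit 4: place 38 ft³, 28 ft³ left
storage unit 5: place 37 ft³, 63 ft³ left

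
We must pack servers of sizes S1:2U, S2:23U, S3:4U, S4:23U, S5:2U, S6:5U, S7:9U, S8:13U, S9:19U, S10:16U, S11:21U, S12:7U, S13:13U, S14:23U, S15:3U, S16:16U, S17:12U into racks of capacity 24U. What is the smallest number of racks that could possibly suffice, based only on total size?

Total size = 2 + 23 + 4 + 23 + 2 + 5 + 9 + 13 + 19 + 16 + 21 + 7 + 13 + 23 + 3 + 16 + 12 = 211U.
⌈211 / 24⌉ = 9.

9 racks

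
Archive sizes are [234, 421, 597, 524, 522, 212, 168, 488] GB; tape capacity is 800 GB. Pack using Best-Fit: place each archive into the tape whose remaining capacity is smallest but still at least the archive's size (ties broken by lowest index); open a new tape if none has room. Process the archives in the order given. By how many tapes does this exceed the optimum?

Best-Fit: [234,421] [597,168] [524,212] [522] [488] → 5 tapes.
5 archives exceed 400 GB (half the capacity), and no two of those can share a tape, so at least 5 tapes are needed.
So 5 is already optimal.

0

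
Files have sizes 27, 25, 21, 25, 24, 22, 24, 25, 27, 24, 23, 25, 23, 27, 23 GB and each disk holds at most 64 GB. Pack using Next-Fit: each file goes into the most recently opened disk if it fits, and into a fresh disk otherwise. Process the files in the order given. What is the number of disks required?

Put 27 GB in disk 1; 37 GB remain.
Put 25 GB in disk 1; 12 GB remain.
Put 21 GB in disk 2; 43 GB remain.
Put 25 GB in disk 2; 18 GB remain.
Put 24 GB in disk 3; 40 GB remain.
Put 22 GB in disk 3; 18 GB remain.
Put 24 GB in disk 4; 40 GB remain.
Put 25 GB in disk 4; 15 GB remain.
Put 27 GB in disk 5; 37 GB remain.
Put 24 GB in disk 5; 13 GB remain.
Put 23 GB in disk 6; 41 GB remain.
Put 25 GB in disk 6; 16 GB remain.
Put 23 GB in disk 7; 41 GB remain.
Put 27 GB in disk 7; 14 GB remain.
Put 23 GB in disk 8; 41 GB remain.

8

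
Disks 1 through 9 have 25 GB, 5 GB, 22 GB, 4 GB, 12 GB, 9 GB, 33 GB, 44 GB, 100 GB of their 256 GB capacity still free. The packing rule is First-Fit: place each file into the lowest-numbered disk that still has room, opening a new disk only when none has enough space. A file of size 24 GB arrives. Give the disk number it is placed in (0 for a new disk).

Disks with room: disk 1 (25 GB), disk 7 (33 GB), disk 8 (44 GB), disk 9 (100 GB).
The first with room is disk 1.

1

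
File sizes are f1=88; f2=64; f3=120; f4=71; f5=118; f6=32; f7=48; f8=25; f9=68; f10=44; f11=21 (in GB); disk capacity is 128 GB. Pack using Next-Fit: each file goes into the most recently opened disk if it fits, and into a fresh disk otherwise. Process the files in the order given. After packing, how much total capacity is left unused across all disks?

325

f1 (88 GB) → disk 1 (remaining 40 GB)
f2 (64 GB) → disk 2 (remaining 64 GB)
f3 (120 GB) → disk 3 (remaining 8 GB)
f4 (71 GB) → disk 4 (remaining 57 GB)
f5 (118 GB) → disk 5 (remaining 10 GB)
f6 (32 GB) → disk 6 (remaining 96 GB)
f7 (48 GB) → disk 6 (remaining 48 GB)
f8 (25 GB) → disk 6 (remaining 23 GB)
f9 (68 GB) → disk 7 (remaining 60 GB)
f10 (44 GB) → disk 7 (remaining 16 GB)
f11 (21 GB) → disk 8 (remaining 107 GB)
8 disks × 128 GB = 1024 GB; used 699 GB; unused 325 GB.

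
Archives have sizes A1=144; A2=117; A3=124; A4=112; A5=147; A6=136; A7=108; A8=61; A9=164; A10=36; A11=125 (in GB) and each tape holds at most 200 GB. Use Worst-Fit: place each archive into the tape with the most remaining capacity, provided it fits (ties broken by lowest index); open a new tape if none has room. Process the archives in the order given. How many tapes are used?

9

A1 (144 GB) → tape 1 (remaining 56 GB)
A2 (117 GB) → tape 2 (remaining 83 GB)
A3 (124 GB) → tape 3 (remaining 76 GB)
A4 (112 GB) → tape 4 (remaining 88 GB)
A5 (147 GB) → tape 5 (remaining 53 GB)
A6 (136 GB) → tape 6 (remaining 64 GB)
A7 (108 GB) → tape 7 (remaining 92 GB)
A8 (61 GB) → tape 7 (remaining 31 GB)
A9 (164 GB) → tape 8 (remaining 36 GB)
A10 (36 GB) → tape 4 (remaining 52 GB)
A11 (125 GB) → tape 9 (remaining 75 GB)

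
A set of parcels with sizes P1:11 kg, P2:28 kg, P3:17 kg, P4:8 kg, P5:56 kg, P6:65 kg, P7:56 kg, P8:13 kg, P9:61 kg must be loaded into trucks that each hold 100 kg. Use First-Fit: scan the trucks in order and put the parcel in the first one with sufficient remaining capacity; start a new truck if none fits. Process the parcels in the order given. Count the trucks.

5 trucks

truck 1: place P1 (11 kg), 89 kg left
truck 1: place P2 (28 kg), 61 kg left
truck 1: place P3 (17 kg), 44 kg left
truck 1: place P4 (8 kg), 36 kg left
truck 2: place P5 (56 kg), 44 kg left
truck 3: place P6 (65 kg), 35 kg left
truck 4: place P7 (56 kg), 44 kg left
truck 1: place P8 (13 kg), 23 kg left
truck 5: place P9 (61 kg), 39 kg left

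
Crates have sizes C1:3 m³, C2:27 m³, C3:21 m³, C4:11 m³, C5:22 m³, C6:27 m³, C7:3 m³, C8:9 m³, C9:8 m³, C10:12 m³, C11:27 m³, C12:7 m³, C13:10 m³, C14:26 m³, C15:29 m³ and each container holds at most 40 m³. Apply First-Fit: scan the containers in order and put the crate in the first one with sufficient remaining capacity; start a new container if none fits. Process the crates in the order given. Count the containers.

7

C1 (3 m³) → container 1 (remaining 37 m³)
C2 (27 m³) → container 1 (remaining 10 m³)
C3 (21 m³) → container 2 (remaining 19 m³)
C4 (11 m³) → container 2 (remaining 8 m³)
C5 (22 m³) → container 3 (remaining 18 m³)
C6 (27 m³) → container 4 (remaining 13 m³)
C7 (3 m³) → container 1 (remaining 7 m³)
C8 (9 m³) → container 3 (remaining 9 m³)
C9 (8 m³) → container 2 (remaining 0 m³)
C10 (12 m³) → container 4 (remaining 1 m³)
C11 (27 m³) → container 5 (remaining 13 m³)
C12 (7 m³) → container 1 (remaining 0 m³)
C13 (10 m³) → container 5 (remaining 3 m³)
C14 (26 m³) → container 6 (remaining 14 m³)
C15 (29 m³) → container 7 (remaining 11 m³)
Final containers: [3,27,3,7] [21,11,8] [22,9] [27,12] [27,10] [26] [29].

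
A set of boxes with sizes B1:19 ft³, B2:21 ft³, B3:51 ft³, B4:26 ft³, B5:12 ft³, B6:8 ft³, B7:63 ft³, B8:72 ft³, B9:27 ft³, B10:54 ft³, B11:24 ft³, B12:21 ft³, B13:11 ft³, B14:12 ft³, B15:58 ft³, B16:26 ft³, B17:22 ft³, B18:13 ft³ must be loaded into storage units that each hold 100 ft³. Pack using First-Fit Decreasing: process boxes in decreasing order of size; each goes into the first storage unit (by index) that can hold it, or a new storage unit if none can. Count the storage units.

Sorted descending: 72, 63, 58, 54, 51, 27, 26, 26, 24, 22, 21, 21, 19, 13, 12, 12, 11, 8.
storage unit 1: place 72 ft³, 28 ft³ left
storage unit 2: place 63 ft³, 37 ft³ left
storage unit 3: place 58 ft³, 42 ft³ left
storage unit 4: place 54 ft³, 46 ft³ left
storage unit 5: place 51 ft³, 49 ft³ left
storage unit 1: place 27 ft³, 1 ft³ left
storage unit 2: place 26 ft³, 11 ft³ left
storage unit 3: place 26 ft³, 16 ft³ left
storage unit 4: place 24 ft³, 22 ft³ left
storage unit 4: place 22 ft³, 0 ft³ left
storage unit 5: place 21 ft³, 28 ft³ left
storage unit 5: place 21 ft³, 7 ft³ left
storage unit 6: place 19 ft³, 81 ft³ left
storage unit 3: place 13 ft³, 3 ft³ left
storage unit 6: place 12 ft³, 69 ft³ left
storage unit 6: place 12 ft³, 57 ft³ left
storage unit 2: place 11 ft³, 0 ft³ left
storage unit 6: place 8 ft³, 49 ft³ left

6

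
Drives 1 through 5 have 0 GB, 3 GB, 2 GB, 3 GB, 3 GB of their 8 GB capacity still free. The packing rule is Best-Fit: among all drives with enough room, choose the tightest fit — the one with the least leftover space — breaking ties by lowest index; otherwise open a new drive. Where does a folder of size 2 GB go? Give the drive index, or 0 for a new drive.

Drives with room: drive 2 (3 GB), drive 3 (2 GB), drive 4 (3 GB), drive 5 (3 GB).
Tightest fit is drive 3 with 2 GB free.

3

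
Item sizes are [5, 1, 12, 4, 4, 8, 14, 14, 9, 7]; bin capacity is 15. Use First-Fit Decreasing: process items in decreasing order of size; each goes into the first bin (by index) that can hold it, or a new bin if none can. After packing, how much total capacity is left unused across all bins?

12

Sorted descending: 14, 14, 12, 9, 8, 7, 5, 4, 4, 1.
bin 1: place 14, 1 left
bin 2: place 14, 1 left
bin 3: place 12, 3 left
bin 4: place 9, 6 left
bin 5: place 8, 7 left
bin 5: place 7, 0 left
bin 4: place 5, 1 left
bin 6: place 4, 11 left
bin 6: place 4, 7 left
bin 1: place 1, 0 left
6 bins × 15 = 90; used 78; unused 12.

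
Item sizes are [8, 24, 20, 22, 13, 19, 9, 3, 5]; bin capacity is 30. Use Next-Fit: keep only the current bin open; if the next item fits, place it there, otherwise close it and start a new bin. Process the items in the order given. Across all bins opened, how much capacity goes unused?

8 → bin 1 (remaining 22)
24 → bin 2 (remaining 6)
20 → bin 3 (remaining 10)
22 → bin 4 (remaining 8)
13 → bin 5 (remaining 17)
19 → bin 6 (remaining 11)
9 → bin 6 (remaining 2)
3 → bin 7 (remaining 27)
5 → bin 7 (remaining 22)
7 bins × 30 = 210; used 123; unused 87.

87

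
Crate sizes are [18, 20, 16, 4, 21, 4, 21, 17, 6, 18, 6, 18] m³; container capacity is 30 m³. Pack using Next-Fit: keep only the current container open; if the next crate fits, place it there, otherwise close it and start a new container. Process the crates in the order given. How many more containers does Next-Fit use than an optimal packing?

0

Next-Fit: [18] [20] [16,4] [21,4] [21] [17,6] [18,6] [18] → 8 containers.
8 crates exceed 15 m³ (half the capacity), and no two of those can share a container, so at least 8 containers are needed.
So 8 is already optimal.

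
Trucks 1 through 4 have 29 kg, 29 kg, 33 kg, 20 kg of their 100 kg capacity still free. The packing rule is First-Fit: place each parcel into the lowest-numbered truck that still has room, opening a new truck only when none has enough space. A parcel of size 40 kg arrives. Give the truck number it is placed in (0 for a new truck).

No truck has ≥ 40 kg free, so a new truck is opened.

0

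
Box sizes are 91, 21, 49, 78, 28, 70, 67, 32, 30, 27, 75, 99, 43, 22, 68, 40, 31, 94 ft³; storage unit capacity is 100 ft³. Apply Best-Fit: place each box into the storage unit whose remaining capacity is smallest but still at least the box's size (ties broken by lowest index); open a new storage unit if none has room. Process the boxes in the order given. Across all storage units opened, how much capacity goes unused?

135

91 ft³ → storage unit 1 (remaining 9 ft³)
21 ft³ → storage unit 2 (remaining 79 ft³)
49 ft³ → storage unit 2 (remaining 30 ft³)
78 ft³ → storage unit 3 (remaining 22 ft³)
28 ft³ → storage unit 2 (remaining 2 ft³)
70 ft³ → storage unit 4 (remaining 30 ft³)
67 ft³ → storage unit 5 (remaining 33 ft³)
32 ft³ → storage unit 5 (remaining 1 ft³)
30 ft³ → storage unit 4 (remaining 0 ft³)
27 ft³ → storage unit 6 (remaining 73 ft³)
75 ft³ → storage unit 7 (remaining 25 ft³)
99 ft³ → storage unit 8 (remaining 1 ft³)
43 ft³ → storage unit 6 (remaining 30 ft³)
22 ft³ → storage unit 3 (remaining 0 ft³)
68 ft³ → storage unit 9 (remaining 32 ft³)
40 ft³ → storage unit 10 (remaining 60 ft³)
31 ft³ → storage unit 9 (remaining 1 ft³)
94 ft³ → storage unit 11 (remaining 6 ft³)
11 storage units × 100 ft³ = 1100 ft³; used 965 ft³; unused 135 ft³.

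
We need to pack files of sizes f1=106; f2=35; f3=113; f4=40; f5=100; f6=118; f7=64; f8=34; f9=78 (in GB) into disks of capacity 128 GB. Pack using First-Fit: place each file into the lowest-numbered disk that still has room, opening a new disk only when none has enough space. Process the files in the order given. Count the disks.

7 disks

f1 (106 GB) → disk 1 (remaining 22 GB)
f2 (35 GB) → disk 2 (remaining 93 GB)
f3 (113 GB) → disk 3 (remaining 15 GB)
f4 (40 GB) → disk 2 (remaining 53 GB)
f5 (100 GB) → disk 4 (remaining 28 GB)
f6 (118 GB) → disk 5 (remaining 10 GB)
f7 (64 GB) → disk 6 (remaining 64 GB)
f8 (34 GB) → disk 2 (remaining 19 GB)
f9 (78 GB) → disk 7 (remaining 50 GB)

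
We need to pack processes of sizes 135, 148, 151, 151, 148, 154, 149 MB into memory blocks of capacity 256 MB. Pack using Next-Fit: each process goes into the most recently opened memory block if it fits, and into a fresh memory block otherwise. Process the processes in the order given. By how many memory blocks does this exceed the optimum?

0

Next-Fit: [135] [148] [151] [151] [148] [154] [149] → 7 memory blocks.
7 processes exceed 128 MB (half the capacity), and no two of those can share a memory block, so at least 7 memory blocks are needed.
So 7 is already optimal.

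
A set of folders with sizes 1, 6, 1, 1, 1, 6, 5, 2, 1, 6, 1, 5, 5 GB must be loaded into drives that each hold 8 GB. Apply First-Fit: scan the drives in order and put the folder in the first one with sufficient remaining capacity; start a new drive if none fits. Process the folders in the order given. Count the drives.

1 GB → drive 1 (remaining 7 GB)
6 GB → drive 1 (remaining 1 GB)
1 GB → drive 1 (remaining 0 GB)
1 GB → drive 2 (remaining 7 GB)
1 GB → drive 2 (remaining 6 GB)
6 GB → drive 2 (remaining 0 GB)
5 GB → drive 3 (remaining 3 GB)
2 GB → drive 3 (remaining 1 GB)
1 GB → drive 3 (remaining 0 GB)
6 GB → drive 4 (remaining 2 GB)
1 GB → drive 4 (remaining 1 GB)
5 GB → drive 5 (remaining 3 GB)
5 GB → drive 6 (remaining 3 GB)
Final drives: [1,6,1] [1,1,6] [5,2,1] [6,1] [5] [5].

6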